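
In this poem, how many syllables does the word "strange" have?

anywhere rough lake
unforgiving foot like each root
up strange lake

1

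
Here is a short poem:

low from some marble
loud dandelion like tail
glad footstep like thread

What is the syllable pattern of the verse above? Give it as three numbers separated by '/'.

5/7/5

Line 1: low(1) + from(1) + some(1) + marble(2) = 5
Line 2: loud(1) + dandelion(4) + like(1) + tail(1) = 7
Line 3: glad(1) + footstep(2) + like(1) + thread(1) = 5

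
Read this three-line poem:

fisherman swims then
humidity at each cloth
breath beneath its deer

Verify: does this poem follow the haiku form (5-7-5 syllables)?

Yes

Line 1: "fisherman swims then": 3+1+1 = 5 ✓
Line 2: "humidity at each cloth": 4+1+1+1 = 7 ✓
Line 3: "breath beneath its deer": 1+2+1+1 = 5 ✓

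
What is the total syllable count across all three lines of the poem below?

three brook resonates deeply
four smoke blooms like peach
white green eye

15

Line 1: three (1), brook (1), resonates (3), deeply (2) → 7
Line 2: four (1), smoke (1), blooms (1), like (1), peach (1) → 5
Line 3: white (1), green (1), eye (1) → 3
Total: 7 + 5 + 3 = 15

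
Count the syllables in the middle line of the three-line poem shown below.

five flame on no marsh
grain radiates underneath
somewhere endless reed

The middle line: "grain radiates underneath": 1+3+3 = 7

7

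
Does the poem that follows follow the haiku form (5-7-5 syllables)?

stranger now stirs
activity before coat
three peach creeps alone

No

Line 1: stranger(2) + now(1) + stirs(1) = 4 (expected 5)
Line 2: activity(4) + before(2) + coat(1) = 7 ✓
Line 3: three(1) + peach(1) + creeps(1) + alone(2) = 5 ✓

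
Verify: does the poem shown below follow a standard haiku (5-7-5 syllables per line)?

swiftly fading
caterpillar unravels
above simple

No

Line 1: swiftly (2), fading (2) → 4 (expected 5)
Line 2: caterpillar (4), unravels (3) → 7 ✓
Line 3: above (2), simple (2) → 4 (expected 5)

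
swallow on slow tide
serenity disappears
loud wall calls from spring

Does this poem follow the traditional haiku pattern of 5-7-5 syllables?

Line 1: swallow (2), on (1), slow (1), tide (1) → 5 ✓
Line 2: serenity (4), disappears (3) → 7 ✓
Line 3: loud (1), wall (1), calls (1), from (1), spring (1) → 5 ✓

Yes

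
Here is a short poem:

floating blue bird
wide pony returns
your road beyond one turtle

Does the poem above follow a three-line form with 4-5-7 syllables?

Line 1: floating(2) + blue(1) + bird(1) = 4 ✓
Line 2: wide(1) + pony(2) + returns(2) = 5 ✓
Line 3: your(1) + road(1) + beyond(2) + one(1) + turtle(2) = 7 ✓

Yes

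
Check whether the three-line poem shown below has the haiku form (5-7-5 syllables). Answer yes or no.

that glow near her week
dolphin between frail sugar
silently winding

Line 1: that(1) + glow(1) + near(1) + her(1) + week(1) = 5 ✓
Line 2: dolphin(2) + between(2) + frail(1) + sugar(2) = 7 ✓
Line 3: silently(3) + winding(2) = 5 ✓

Yes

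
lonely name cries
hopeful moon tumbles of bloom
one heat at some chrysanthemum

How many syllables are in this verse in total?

Line 1: "lonely name cries": 2+1+1 = 4
Line 2: "hopeful moon tumbles of bloom": 2+1+2+1+1 = 7
Line 3: "one heat at some chrysanthemum": 1+1+1+1+4 = 8
Total: 4 + 7 + 8 = 19

19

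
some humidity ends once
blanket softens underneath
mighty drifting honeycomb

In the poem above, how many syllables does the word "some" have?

1

"some" has 1 syllable.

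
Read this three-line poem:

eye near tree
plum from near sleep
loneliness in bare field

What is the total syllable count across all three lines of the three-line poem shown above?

Line 1: eye (1), near (1), tree (1) → 3
Line 2: plum (1), from (1), near (1), sleep (1) → 4
Line 3: loneliness (3), in (1), bare (1), field (1) → 6
Total: 3 + 4 + 6 = 13

13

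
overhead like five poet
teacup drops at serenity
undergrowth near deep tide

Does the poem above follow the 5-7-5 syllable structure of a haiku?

No

Line 1: "overhead like five poet": 3+1+1+2 = 7 (expected 5)
Line 2: "teacup drops at serenity": 2+1+1+4 = 8 (expected 7)
Line 3: "undergrowth near deep tide": 3+1+1+1 = 6 (expected 5)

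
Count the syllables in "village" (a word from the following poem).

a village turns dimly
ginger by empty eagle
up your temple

2

"village" has 2 syllables.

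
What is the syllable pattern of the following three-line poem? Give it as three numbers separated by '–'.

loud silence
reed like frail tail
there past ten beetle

3–4–5

Line 1: loud (1), silence (2) → 3
Line 2: reed (1), like (1), frail (1), tail (1) → 4
Line 3: there (1), past (1), ten (1), beetle (2) → 5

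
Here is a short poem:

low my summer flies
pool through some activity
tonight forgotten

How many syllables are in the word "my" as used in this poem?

1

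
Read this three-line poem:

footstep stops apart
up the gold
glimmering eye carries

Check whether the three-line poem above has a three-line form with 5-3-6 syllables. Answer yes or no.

Line 1: "footstep stops apart": 2+1+2 = 5 ✓
Line 2: "up the gold": 1+1+1 = 3 ✓
Line 3: "glimmering eye carries": 3+1+2 = 6 ✓

Yes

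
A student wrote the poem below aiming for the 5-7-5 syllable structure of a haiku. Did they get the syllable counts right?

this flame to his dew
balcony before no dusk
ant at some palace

Yes

Line 1: this (1), flame (1), to (1), his (1), dew (1) → 5 ✓
Line 2: balcony (3), before (2), no (1), dusk (1) → 7 ✓
Line 3: ant (1), at (1), some (1), palace (2) → 5 ✓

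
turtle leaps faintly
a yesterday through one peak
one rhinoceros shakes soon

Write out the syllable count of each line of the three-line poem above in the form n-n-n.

Line 1: "turtle leaps faintly": 2+1+2 = 5
Line 2: "a yesterday through one peak": 1+3+1+1+1 = 7
Line 3: "one rhinoceros shakes soon": 1+4+1+1 = 7

5-7-7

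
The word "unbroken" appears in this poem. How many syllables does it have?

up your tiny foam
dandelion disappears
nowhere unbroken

3

"unbroken" has 3 syllables.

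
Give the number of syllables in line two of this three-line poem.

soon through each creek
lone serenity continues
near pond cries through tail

Line two: lone (1), serenity (4), continues (3) → 8

8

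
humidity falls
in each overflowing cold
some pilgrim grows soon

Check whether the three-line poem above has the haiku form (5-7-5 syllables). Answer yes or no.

Yes

Line 1: "humidity falls": 4+1 = 5 ✓
Line 2: "in each overflowing cold": 1+1+4+1 = 7 ✓
Line 3: "some pilgrim grows soon": 1+2+1+1 = 5 ✓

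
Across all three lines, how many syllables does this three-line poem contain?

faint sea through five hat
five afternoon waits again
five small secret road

Line 1: faint (1), sea (1), through (1), five (1), hat (1) → 5
Line 2: five (1), afternoon (3), waits (1), again (2) → 7
Line 3: five (1), small (1), secret (2), road (1) → 5
Total: 5 + 7 + 5 = 17

17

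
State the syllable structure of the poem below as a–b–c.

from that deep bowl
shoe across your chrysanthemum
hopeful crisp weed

4–8–4

Line 1: from (1), that (1), deep (1), bowl (1) → 4
Line 2: shoe (1), across (2), your (1), chrysanthemum (4) → 8
Line 3: hopeful (2), crisp (1), weed (1) → 4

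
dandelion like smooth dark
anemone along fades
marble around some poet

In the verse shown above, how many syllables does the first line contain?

The first line: dandelion(4) + like(1) + smooth(1) + dark(1) = 7

7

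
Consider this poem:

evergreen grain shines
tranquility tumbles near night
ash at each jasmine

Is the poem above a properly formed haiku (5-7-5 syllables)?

Line 1: "evergreen grain shines": 3+1+1 = 5 ✓
Line 2: "tranquility tumbles near night": 4+2+1+1 = 8 (expected 7)
Line 3: "ash at each jasmine": 1+1+1+2 = 5 ✓

No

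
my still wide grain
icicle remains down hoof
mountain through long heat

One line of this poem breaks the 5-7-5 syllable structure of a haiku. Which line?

The first line

Line 1: "my still wide grain": 1+1+1+1 = 4 (expected 5)
Line 2: "icicle remains down hoof": 3+2+1+1 = 7 ✓
Line 3: "mountain through long heat": 2+1+1+1 = 5 ✓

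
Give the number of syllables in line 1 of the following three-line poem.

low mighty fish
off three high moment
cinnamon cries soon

4

Line 1: low (1), mighty (2), fish (1) → 4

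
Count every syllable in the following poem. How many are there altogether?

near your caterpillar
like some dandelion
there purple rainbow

Line 1: near(1) + your(1) + caterpillar(4) = 6
Line 2: like(1) + some(1) + dandelion(4) = 6
Line 3: there(1) + purple(2) + rainbow(2) = 5
Total: 6 + 6 + 5 = 17

17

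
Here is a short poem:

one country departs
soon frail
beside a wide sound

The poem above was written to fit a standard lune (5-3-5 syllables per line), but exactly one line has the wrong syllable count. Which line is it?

Line 2

Line 1: "one country departs": 1+2+2 = 5 ✓
Line 2: "soon frail": 1+1 = 2 (expected 3)
Line 3: "beside a wide sound": 2+1+1+1 = 5 ✓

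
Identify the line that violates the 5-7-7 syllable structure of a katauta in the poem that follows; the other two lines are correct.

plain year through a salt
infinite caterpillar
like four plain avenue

Line 3

Line 1: plain (1), year (1), through (1), a (1), salt (1) → 5 ✓
Line 2: infinite (3), caterpillar (4) → 7 ✓
Line 3: like (1), four (1), plain (1), avenue (3) → 6 (expected 7)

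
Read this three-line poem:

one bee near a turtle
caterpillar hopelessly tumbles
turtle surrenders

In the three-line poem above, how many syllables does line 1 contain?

6

Line 1: "one bee near a turtle": 1+1+1+1+2 = 6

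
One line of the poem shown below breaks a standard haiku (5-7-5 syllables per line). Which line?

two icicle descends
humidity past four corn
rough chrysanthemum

Line 1

Line 1: two(1) + icicle(3) + descends(2) = 6 (expected 5)
Line 2: humidity(4) + past(1) + four(1) + corn(1) = 7 ✓
Line 3: rough(1) + chrysanthemum(4) = 5 ✓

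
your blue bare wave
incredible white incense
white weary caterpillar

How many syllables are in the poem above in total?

Line 1: your (1), blue (1), bare (1), wave (1) → 4
Line 2: incredible (4), white (1), incense (2) → 7
Line 3: white (1), weary (2), caterpillar (4) → 7
Total: 4 + 7 + 7 = 18

18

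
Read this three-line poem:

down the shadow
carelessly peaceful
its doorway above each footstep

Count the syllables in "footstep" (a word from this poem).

"footstep" has 2 syllables.

2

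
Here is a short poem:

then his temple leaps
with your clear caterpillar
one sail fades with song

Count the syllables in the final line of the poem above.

The final line: one(1) + sail(1) + fades(1) + with(1) + song(1) = 5

5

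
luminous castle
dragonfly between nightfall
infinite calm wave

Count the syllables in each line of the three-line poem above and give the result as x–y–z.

Line 1: "luminous castle": 3+2 = 5
Line 2: "dragonfly between nightfall": 3+2+2 = 7
Line 3: "infinite calm wave": 3+1+1 = 5

5–7–5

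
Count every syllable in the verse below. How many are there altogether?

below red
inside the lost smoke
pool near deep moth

12

Line 1: below (2), red (1) → 3
Line 2: inside (2), the (1), lost (1), smoke (1) → 5
Line 3: pool (1), near (1), deep (1), moth (1) → 4
Total: 3 + 5 + 4 = 12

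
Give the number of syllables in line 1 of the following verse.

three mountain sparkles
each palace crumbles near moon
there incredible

Line 1: "three mountain sparkles": 1+2+2 = 5

5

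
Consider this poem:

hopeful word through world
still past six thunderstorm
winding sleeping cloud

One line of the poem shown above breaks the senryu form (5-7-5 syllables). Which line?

Line 2

Line 1: hopeful (2), word (1), through (1), world (1) → 5 ✓
Line 2: still (1), past (1), six (1), thunderstorm (3) → 6 (expected 7)
Line 3: winding (2), sleeping (2), cloud (1) → 5 ✓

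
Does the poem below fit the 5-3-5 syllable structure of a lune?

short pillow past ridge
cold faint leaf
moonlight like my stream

Yes

Line 1: short(1) + pillow(2) + past(1) + ridge(1) = 5 ✓
Line 2: cold(1) + faint(1) + leaf(1) = 3 ✓
Line 3: moonlight(2) + like(1) + my(1) + stream(1) = 5 ✓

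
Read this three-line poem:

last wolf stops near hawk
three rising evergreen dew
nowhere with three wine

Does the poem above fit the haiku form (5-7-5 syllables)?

Line 1: last(1) + wolf(1) + stops(1) + near(1) + hawk(1) = 5 ✓
Line 2: three(1) + rising(2) + evergreen(3) + dew(1) = 7 ✓
Line 3: nowhere(2) + with(1) + three(1) + wine(1) = 5 ✓

Yes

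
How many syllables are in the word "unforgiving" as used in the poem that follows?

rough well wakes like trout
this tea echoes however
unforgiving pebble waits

"unforgiving" has 4 syllables.

4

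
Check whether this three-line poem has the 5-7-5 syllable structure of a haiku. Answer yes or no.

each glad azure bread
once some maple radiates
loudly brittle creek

Yes

Line 1: each(1) + glad(1) + azure(2) + bread(1) = 5 ✓
Line 2: once(1) + some(1) + maple(2) + radiates(3) = 7 ✓
Line 3: loudly(2) + brittle(2) + creek(1) = 5 ✓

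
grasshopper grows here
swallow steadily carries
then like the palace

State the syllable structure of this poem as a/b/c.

Line 1: grasshopper (3), grows (1), here (1) → 5
Line 2: swallow (2), steadily (3), carries (2) → 7
Line 3: then (1), like (1), the (1), palace (2) → 5

5/7/5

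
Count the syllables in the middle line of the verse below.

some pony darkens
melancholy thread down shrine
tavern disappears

The middle line: melancholy(4) + thread(1) + down(1) + shrine(1) = 7

7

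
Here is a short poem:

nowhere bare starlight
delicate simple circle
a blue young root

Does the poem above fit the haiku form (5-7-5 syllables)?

Line 1: nowhere (2), bare (1), starlight (2) → 5 ✓
Line 2: delicate (3), simple (2), circle (2) → 7 ✓
Line 3: a (1), blue (1), young (1), root (1) → 4 (expected 5)

No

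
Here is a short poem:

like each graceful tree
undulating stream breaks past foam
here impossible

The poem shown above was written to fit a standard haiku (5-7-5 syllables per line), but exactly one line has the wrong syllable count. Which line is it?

Line 1: "like each graceful tree": 1+1+2+1 = 5 ✓
Line 2: "undulating stream breaks past foam": 4+1+1+1+1 = 8 (expected 7)
Line 3: "here impossible": 1+4 = 5 ✓

Line 2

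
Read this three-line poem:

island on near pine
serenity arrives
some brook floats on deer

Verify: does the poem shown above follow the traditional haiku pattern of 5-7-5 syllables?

No

Line 1: island(2) + on(1) + near(1) + pine(1) = 5 ✓
Line 2: serenity(4) + arrives(2) = 6 (expected 7)
Line 3: some(1) + brook(1) + floats(1) + on(1) + deer(1) = 5 ✓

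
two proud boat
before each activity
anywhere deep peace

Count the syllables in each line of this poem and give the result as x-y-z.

3-7-5

Line 1: two(1) + proud(1) + boat(1) = 3
Line 2: before(2) + each(1) + activity(4) = 7
Line 3: anywhere(3) + deep(1) + peace(1) = 5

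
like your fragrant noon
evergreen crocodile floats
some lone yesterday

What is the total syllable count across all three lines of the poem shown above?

Line 1: like(1) + your(1) + fragrant(2) + noon(1) = 5
Line 2: evergreen(3) + crocodile(3) + floats(1) = 7
Line 3: some(1) + lone(1) + yesterday(3) = 5
Total: 5 + 7 + 5 = 17

17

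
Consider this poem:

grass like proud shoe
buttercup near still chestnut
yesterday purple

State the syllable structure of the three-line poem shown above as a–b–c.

Line 1: "grass like proud shoe": 1+1+1+1 = 4
Line 2: "buttercup near still chestnut": 3+1+1+2 = 7
Line 3: "yesterday purple": 3+2 = 5

4–7–5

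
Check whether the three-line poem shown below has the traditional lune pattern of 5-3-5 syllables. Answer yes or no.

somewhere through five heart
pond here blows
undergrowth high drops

Yes

Line 1: somewhere(2) + through(1) + five(1) + heart(1) = 5 ✓
Line 2: pond(1) + here(1) + blows(1) = 3 ✓
Line 3: undergrowth(3) + high(1) + drops(1) = 5 ✓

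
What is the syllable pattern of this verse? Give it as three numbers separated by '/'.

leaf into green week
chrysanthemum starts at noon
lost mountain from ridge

Line 1: leaf (1), into (2), green (1), week (1) → 5
Line 2: chrysanthemum (4), starts (1), at (1), noon (1) → 7
Line 3: lost (1), mountain (2), from (1), ridge (1) → 5

5/7/5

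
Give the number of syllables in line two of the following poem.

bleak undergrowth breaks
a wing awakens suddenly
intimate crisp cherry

8

Line two: "a wing awakens suddenly": 1+1+3+3 = 8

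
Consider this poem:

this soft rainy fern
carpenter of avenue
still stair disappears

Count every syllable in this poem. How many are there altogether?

Line 1: this(1) + soft(1) + rainy(2) + fern(1) = 5
Line 2: carpenter(3) + of(1) + avenue(3) = 7
Line 3: still(1) + stair(1) + disappears(3) = 5
Total: 5 + 7 + 5 = 17

17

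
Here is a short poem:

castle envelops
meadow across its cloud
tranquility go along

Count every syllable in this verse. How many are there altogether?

Line 1: "castle envelops": 2+3 = 5
Line 2: "meadow across its cloud": 2+2+1+1 = 6
Line 3: "tranquility go along": 4+1+2 = 7
Total: 5 + 6 + 7 = 18

18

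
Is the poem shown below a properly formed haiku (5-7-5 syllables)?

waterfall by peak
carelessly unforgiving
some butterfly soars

Line 1: waterfall(3) + by(1) + peak(1) = 5 ✓
Line 2: carelessly(3) + unforgiving(4) = 7 ✓
Line 3: some(1) + butterfly(3) + soars(1) = 5 ✓

Yes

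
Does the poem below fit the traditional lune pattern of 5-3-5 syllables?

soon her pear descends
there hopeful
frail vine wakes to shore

Yes

Line 1: soon(1) + her(1) + pear(1) + descends(2) = 5 ✓
Line 2: there(1) + hopeful(2) = 3 ✓
Line 3: frail(1) + vine(1) + wakes(1) + to(1) + shore(1) = 5 ✓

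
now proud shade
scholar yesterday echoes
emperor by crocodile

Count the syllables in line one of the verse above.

Line one: "now proud shade": 1+1+1 = 3

3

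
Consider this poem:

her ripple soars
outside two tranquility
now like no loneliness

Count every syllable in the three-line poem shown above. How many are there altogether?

Line 1: her(1) + ripple(2) + soars(1) = 4
Line 2: outside(2) + two(1) + tranquility(4) = 7
Line 3: now(1) + like(1) + no(1) + loneliness(3) = 6
Total: 4 + 7 + 6 = 17

17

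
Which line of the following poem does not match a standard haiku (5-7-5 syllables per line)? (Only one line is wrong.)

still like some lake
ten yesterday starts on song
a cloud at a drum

The first line

Line 1: "still like some lake": 1+1+1+1 = 4 (expected 5)
Line 2: "ten yesterday starts on song": 1+3+1+1+1 = 7 ✓
Line 3: "a cloud at a drum": 1+1+1+1+1 = 5 ✓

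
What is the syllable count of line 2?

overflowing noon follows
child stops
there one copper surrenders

2

Line 2: child (1), stops (1) → 2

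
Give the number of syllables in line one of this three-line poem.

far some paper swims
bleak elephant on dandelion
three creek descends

5

Line one: "far some paper swims": 1+1+2+1 = 5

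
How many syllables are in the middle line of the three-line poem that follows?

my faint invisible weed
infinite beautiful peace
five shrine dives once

The middle line: infinite(3) + beautiful(3) + peace(1) = 7

7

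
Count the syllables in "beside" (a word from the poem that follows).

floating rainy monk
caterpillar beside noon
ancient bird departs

"beside" has 2 syllables.

2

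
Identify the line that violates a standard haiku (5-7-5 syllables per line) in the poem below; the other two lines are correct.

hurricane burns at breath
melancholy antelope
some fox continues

Line 1

Line 1: hurricane(3) + burns(1) + at(1) + breath(1) = 6 (expected 5)
Line 2: melancholy(4) + antelope(3) = 7 ✓
Line 3: some(1) + fox(1) + continues(3) = 5 ✓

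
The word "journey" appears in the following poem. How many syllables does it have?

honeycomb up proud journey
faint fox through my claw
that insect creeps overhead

2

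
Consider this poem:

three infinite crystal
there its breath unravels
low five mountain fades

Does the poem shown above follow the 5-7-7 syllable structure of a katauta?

No

Line 1: three (1), infinite (3), crystal (2) → 6 (expected 5)
Line 2: there (1), its (1), breath (1), unravels (3) → 6 (expected 7)
Line 3: low (1), five (1), mountain (2), fades (1) → 5 (expected 7)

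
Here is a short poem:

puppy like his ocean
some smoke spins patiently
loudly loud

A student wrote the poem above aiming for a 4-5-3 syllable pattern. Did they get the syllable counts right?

Line 1: puppy (2), like (1), his (1), ocean (2) → 6 (expected 4)
Line 2: some (1), smoke (1), spins (1), patiently (3) → 6 (expected 5)
Line 3: loudly (2), loud (1) → 3 ✓

No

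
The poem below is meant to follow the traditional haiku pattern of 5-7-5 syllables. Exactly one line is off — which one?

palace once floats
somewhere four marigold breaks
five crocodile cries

Line 1: "palace once floats": 2+1+1 = 4 (expected 5)
Line 2: "somewhere four marigold breaks": 2+1+3+1 = 7 ✓
Line 3: "five crocodile cries": 1+3+1 = 5 ✓

Line 1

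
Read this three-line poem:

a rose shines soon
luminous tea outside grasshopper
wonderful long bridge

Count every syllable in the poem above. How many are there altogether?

18

Line 1: a (1), rose (1), shines (1), soon (1) → 4
Line 2: luminous (3), tea (1), outside (2), grasshopper (3) → 9
Line 3: wonderful (3), long (1), bridge (1) → 5
Total: 4 + 9 + 5 = 18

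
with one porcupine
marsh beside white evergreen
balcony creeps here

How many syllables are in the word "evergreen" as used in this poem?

"evergreen" has 3 syllables.

3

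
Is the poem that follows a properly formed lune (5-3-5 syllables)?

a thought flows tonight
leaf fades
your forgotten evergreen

No

Line 1: a (1), thought (1), flows (1), tonight (2) → 5 ✓
Line 2: leaf (1), fades (1) → 2 (expected 3)
Line 3: your (1), forgotten (3), evergreen (3) → 7 (expected 5)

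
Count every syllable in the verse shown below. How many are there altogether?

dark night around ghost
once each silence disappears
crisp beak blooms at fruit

17

Line 1: dark (1), night (1), around (2), ghost (1) → 5
Line 2: once (1), each (1), silence (2), disappears (3) → 7
Line 3: crisp (1), beak (1), blooms (1), at (1), fruit (1) → 5
Total: 5 + 7 + 5 = 17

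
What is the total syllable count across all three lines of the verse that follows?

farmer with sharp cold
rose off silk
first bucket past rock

13

Line 1: farmer (2), with (1), sharp (1), cold (1) → 5
Line 2: rose (1), off (1), silk (1) → 3
Line 3: first (1), bucket (2), past (1), rock (1) → 5
Total: 5 + 3 + 5 = 13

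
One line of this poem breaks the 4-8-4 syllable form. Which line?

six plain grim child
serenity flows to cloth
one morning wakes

The second line

Line 1: six(1) + plain(1) + grim(1) + child(1) = 4 ✓
Line 2: serenity(4) + flows(1) + to(1) + cloth(1) = 7 (expected 8)
Line 3: one(1) + morning(2) + wakes(1) = 4 ✓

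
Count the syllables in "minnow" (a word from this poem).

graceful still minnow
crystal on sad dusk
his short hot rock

"minnow" has 2 syllables.

2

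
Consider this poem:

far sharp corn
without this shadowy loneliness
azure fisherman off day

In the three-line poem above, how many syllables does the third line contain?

The third line: azure(2) + fisherman(3) + off(1) + day(1) = 7

7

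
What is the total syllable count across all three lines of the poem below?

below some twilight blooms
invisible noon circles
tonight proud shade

17

Line 1: below (2), some (1), twilight (2), blooms (1) → 6
Line 2: invisible (4), noon (1), circles (2) → 7
Line 3: tonight (2), proud (1), shade (1) → 4
Total: 6 + 7 + 4 = 17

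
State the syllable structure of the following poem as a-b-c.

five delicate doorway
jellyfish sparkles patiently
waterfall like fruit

Line 1: five (1), delicate (3), doorway (2) → 6
Line 2: jellyfish (3), sparkles (2), patiently (3) → 8
Line 3: waterfall (3), like (1), fruit (1) → 5

6-8-5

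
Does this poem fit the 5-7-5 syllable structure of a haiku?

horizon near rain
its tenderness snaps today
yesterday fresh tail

Yes

Line 1: horizon(3) + near(1) + rain(1) = 5 ✓
Line 2: its(1) + tenderness(3) + snaps(1) + today(2) = 7 ✓
Line 3: yesterday(3) + fresh(1) + tail(1) = 5 ✓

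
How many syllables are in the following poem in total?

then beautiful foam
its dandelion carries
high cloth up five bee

17

Line 1: then (1), beautiful (3), foam (1) → 5
Line 2: its (1), dandelion (4), carries (2) → 7
Line 3: high (1), cloth (1), up (1), five (1), bee (1) → 5
Total: 5 + 7 + 5 = 17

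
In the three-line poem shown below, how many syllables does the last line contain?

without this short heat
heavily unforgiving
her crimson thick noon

The last line: her(1) + crimson(2) + thick(1) + noon(1) = 5

5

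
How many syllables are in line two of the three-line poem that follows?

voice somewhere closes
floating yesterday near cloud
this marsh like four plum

Line two: floating (2), yesterday (3), near (1), cloud (1) → 7

7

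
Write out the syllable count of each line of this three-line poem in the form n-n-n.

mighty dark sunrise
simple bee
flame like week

Line 1: mighty(2) + dark(1) + sunrise(2) = 5
Line 2: simple(2) + bee(1) = 3
Line 3: flame(1) + like(1) + week(1) = 3

5-3-3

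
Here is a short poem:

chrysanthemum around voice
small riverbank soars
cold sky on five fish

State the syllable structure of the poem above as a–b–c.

7–5–5

Line 1: "chrysanthemum around voice": 4+2+1 = 7
Line 2: "small riverbank soars": 1+3+1 = 5
Line 3: "cold sky on five fish": 1+1+1+1+1 = 5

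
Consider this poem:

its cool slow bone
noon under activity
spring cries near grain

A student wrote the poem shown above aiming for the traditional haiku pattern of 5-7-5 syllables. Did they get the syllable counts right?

Line 1: its(1) + cool(1) + slow(1) + bone(1) = 4 (expected 5)
Line 2: noon(1) + under(2) + activity(4) = 7 ✓
Line 3: spring(1) + cries(1) + near(1) + grain(1) = 4 (expected 5)

No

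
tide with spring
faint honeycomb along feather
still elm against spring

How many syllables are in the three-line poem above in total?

Line 1: tide (1), with (1), spring (1) → 3
Line 2: faint (1), honeycomb (3), along (2), feather (2) → 8
Line 3: still (1), elm (1), against (2), spring (1) → 5
Total: 3 + 8 + 5 = 16

16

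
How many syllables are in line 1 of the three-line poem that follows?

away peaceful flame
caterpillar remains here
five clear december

5

Line 1: away (2), peaceful (2), flame (1) → 5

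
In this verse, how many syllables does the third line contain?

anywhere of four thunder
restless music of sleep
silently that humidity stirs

The third line: silently(3) + that(1) + humidity(4) + stirs(1) = 9

9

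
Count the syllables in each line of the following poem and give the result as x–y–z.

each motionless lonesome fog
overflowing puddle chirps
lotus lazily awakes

Line 1: each (1), motionless (3), lonesome (2), fog (1) → 7
Line 2: overflowing (4), puddle (2), chirps (1) → 7
Line 3: lotus (2), lazily (3), awakes (2) → 7

7–7–7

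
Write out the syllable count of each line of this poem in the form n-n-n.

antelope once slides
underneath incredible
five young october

5-7-5

Line 1: antelope (3), once (1), slides (1) → 5
Line 2: underneath (3), incredible (4) → 7
Line 3: five (1), young (1), october (3) → 5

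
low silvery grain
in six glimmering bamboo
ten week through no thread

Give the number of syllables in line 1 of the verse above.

5

Line 1: low(1) + silvery(3) + grain(1) = 5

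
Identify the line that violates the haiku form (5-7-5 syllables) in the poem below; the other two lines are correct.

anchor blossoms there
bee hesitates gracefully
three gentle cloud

Line 3

Line 1: anchor(2) + blossoms(2) + there(1) = 5 ✓
Line 2: bee(1) + hesitates(3) + gracefully(3) = 7 ✓
Line 3: three(1) + gentle(2) + cloud(1) = 4 (expected 5)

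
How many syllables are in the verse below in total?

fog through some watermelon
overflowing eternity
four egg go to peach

20

Line 1: fog(1) + through(1) + some(1) + watermelon(4) = 7
Line 2: overflowing(4) + eternity(4) = 8
Line 3: four(1) + egg(1) + go(1) + to(1) + peach(1) = 5
Total: 7 + 8 + 5 = 20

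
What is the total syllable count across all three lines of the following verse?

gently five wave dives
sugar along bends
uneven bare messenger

Line 1: gently (2), five (1), wave (1), dives (1) → 5
Line 2: sugar (2), along (2), bends (1) → 5
Line 3: uneven (3), bare (1), messenger (3) → 7
Total: 5 + 5 + 7 = 17

17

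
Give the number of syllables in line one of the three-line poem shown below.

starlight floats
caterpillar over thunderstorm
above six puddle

3

Line one: "starlight floats": 2+1 = 3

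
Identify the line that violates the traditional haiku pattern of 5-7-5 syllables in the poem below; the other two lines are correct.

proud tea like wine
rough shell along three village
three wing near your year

Line 1: proud (1), tea (1), like (1), wine (1) → 4 (expected 5)
Line 2: rough (1), shell (1), along (2), three (1), village (2) → 7 ✓
Line 3: three (1), wing (1), near (1), your (1), year (1) → 5 ✓

Line 1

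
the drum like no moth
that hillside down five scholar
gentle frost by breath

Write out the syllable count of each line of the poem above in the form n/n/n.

5/7/5

Line 1: "the drum like no moth": 1+1+1+1+1 = 5
Line 2: "that hillside down five scholar": 1+2+1+1+2 = 7
Line 3: "gentle frost by breath": 2+1+1+1 = 5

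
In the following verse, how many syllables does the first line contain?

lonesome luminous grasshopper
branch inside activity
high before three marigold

The first line: lonesome(2) + luminous(3) + grasshopper(3) = 8

8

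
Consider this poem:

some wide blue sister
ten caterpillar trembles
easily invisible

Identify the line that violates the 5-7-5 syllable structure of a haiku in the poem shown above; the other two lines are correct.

Line 1: some (1), wide (1), blue (1), sister (2) → 5 ✓
Line 2: ten (1), caterpillar (4), trembles (2) → 7 ✓
Line 3: easily (3), invisible (4) → 7 (expected 5)

Line 3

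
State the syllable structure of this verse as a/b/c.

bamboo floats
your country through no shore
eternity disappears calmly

3/6/9

Line 1: bamboo (2), floats (1) → 3
Line 2: your (1), country (2), through (1), no (1), shore (1) → 6
Line 3: eternity (4), disappears (3), calmly (2) → 9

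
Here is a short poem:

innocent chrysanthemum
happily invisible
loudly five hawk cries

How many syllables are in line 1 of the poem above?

Line 1: innocent(3) + chrysanthemum(4) = 7

7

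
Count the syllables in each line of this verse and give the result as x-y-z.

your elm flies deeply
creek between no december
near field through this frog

5-7-5

Line 1: your(1) + elm(1) + flies(1) + deeply(2) = 5
Line 2: creek(1) + between(2) + no(1) + december(3) = 7
Line 3: near(1) + field(1) + through(1) + this(1) + frog(1) = 5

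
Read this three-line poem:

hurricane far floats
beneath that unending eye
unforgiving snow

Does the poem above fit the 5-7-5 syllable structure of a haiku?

Yes

Line 1: hurricane(3) + far(1) + floats(1) = 5 ✓
Line 2: beneath(2) + that(1) + unending(3) + eye(1) = 7 ✓
Line 3: unforgiving(4) + snow(1) = 5 ✓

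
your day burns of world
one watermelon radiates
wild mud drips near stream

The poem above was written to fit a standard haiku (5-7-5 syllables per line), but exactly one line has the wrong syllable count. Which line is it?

Line 1: your (1), day (1), burns (1), of (1), world (1) → 5 ✓
Line 2: one (1), watermelon (4), radiates (3) → 8 (expected 7)
Line 3: wild (1), mud (1), drips (1), near (1), stream (1) → 5 ✓

The second line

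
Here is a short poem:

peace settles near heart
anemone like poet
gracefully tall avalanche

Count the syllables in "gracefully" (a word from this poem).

3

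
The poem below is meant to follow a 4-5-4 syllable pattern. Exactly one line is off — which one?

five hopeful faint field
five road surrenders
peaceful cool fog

The first line

Line 1: "five hopeful faint field": 1+2+1+1 = 5 (expected 4)
Line 2: "five road surrenders": 1+1+3 = 5 ✓
Line 3: "peaceful cool fog": 2+1+1 = 4 ✓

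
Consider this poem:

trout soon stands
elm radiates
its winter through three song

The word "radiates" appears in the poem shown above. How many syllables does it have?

"radiates" has 3 syllables.

3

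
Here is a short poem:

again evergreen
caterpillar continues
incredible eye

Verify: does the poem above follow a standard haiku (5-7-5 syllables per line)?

Line 1: "again evergreen": 2+3 = 5 ✓
Line 2: "caterpillar continues": 4+3 = 7 ✓
Line 3: "incredible eye": 4+1 = 5 ✓

Yes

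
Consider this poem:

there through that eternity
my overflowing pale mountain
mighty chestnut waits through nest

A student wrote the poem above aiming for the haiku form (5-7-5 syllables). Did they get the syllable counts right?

No

Line 1: there (1), through (1), that (1), eternity (4) → 7 (expected 5)
Line 2: my (1), overflowing (4), pale (1), mountain (2) → 8 (expected 7)
Line 3: mighty (2), chestnut (2), waits (1), through (1), nest (1) → 7 (expected 5)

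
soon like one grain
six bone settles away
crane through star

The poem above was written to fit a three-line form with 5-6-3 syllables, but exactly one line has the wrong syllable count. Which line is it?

Line 1

Line 1: soon (1), like (1), one (1), grain (1) → 4 (expected 5)
Line 2: six (1), bone (1), settles (2), away (2) → 6 ✓
Line 3: crane (1), through (1), star (1) → 3 ✓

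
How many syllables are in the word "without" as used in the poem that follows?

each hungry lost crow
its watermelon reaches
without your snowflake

"without" has 2 syllables.

2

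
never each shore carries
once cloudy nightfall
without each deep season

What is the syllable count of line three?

Line three: "without each deep season": 2+1+1+2 = 6

6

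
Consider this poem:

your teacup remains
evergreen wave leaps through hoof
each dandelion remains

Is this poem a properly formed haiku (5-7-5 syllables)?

No

Line 1: "your teacup remains": 1+2+2 = 5 ✓
Line 2: "evergreen wave leaps through hoof": 3+1+1+1+1 = 7 ✓
Line 3: "each dandelion remains": 1+4+2 = 7 (expected 5)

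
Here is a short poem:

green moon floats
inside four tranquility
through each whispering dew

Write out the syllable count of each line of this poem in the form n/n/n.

3/7/6

Line 1: green (1), moon (1), floats (1) → 3
Line 2: inside (2), four (1), tranquility (4) → 7
Line 3: through (1), each (1), whispering (3), dew (1) → 6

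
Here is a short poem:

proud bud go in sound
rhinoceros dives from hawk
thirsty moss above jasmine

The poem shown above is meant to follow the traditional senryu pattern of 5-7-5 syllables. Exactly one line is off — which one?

Line 1: "proud bud go in sound": 1+1+1+1+1 = 5 ✓
Line 2: "rhinoceros dives from hawk": 4+1+1+1 = 7 ✓
Line 3: "thirsty moss above jasmine": 2+1+2+2 = 7 (expected 5)

Line 3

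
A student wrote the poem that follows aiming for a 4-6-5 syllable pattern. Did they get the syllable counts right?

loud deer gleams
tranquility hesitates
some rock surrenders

No

Line 1: "loud deer gleams": 1+1+1 = 3 (expected 4)
Line 2: "tranquility hesitates": 4+3 = 7 (expected 6)
Line 3: "some rock surrenders": 1+1+3 = 5 ✓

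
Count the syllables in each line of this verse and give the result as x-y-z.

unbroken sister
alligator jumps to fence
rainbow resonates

Line 1: "unbroken sister": 3+2 = 5
Line 2: "alligator jumps to fence": 4+1+1+1 = 7
Line 3: "rainbow resonates": 2+3 = 5

5-7-5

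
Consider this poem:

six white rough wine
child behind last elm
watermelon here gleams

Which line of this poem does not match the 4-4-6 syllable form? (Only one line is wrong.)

Line 1: "six white rough wine": 1+1+1+1 = 4 ✓
Line 2: "child behind last elm": 1+2+1+1 = 5 (expected 4)
Line 3: "watermelon here gleams": 4+1+1 = 6 ✓

Line 2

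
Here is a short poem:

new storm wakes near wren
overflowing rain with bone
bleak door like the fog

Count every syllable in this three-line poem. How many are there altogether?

17

Line 1: "new storm wakes near wren": 1+1+1+1+1 = 5
Line 2: "overflowing rain with bone": 4+1+1+1 = 7
Line 3: "bleak door like the fog": 1+1+1+1+1 = 5
Total: 5 + 7 + 5 = 17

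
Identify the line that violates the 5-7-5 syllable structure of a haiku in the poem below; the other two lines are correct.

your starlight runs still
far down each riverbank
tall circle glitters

Line 1: your (1), starlight (2), runs (1), still (1) → 5 ✓
Line 2: far (1), down (1), each (1), riverbank (3) → 6 (expected 7)
Line 3: tall (1), circle (2), glitters (2) → 5 ✓

Line 2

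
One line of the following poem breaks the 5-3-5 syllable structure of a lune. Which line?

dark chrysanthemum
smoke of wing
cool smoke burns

The third line

Line 1: dark(1) + chrysanthemum(4) = 5 ✓
Line 2: smoke(1) + of(1) + wing(1) = 3 ✓
Line 3: cool(1) + smoke(1) + burns(1) = 3 (expected 5)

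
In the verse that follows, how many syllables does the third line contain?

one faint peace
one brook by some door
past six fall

3

The third line: "past six fall": 1+1+1 = 3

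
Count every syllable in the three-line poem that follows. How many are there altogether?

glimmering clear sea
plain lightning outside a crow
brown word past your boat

17

Line 1: "glimmering clear sea": 3+1+1 = 5
Line 2: "plain lightning outside a crow": 1+2+2+1+1 = 7
Line 3: "brown word past your boat": 1+1+1+1+1 = 5
Total: 5 + 7 + 5 = 17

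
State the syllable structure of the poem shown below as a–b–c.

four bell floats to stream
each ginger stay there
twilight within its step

Line 1: four(1) + bell(1) + floats(1) + to(1) + stream(1) = 5
Line 2: each(1) + ginger(2) + stay(1) + there(1) = 5
Line 3: twilight(2) + within(2) + its(1) + step(1) = 6

5–5–6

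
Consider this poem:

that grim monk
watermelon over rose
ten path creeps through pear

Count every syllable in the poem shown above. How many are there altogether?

15

Line 1: that (1), grim (1), monk (1) → 3
Line 2: watermelon (4), over (2), rose (1) → 7
Line 3: ten (1), path (1), creeps (1), through (1), pear (1) → 5
Total: 3 + 7 + 5 = 15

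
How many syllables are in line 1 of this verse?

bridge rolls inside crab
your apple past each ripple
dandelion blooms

5

Line 1: bridge(1) + rolls(1) + inside(2) + crab(1) = 5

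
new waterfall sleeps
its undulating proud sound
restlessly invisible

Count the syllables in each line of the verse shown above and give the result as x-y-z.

Line 1: new(1) + waterfall(3) + sleeps(1) = 5
Line 2: its(1) + undulating(4) + proud(1) + sound(1) = 7
Line 3: restlessly(3) + invisible(4) = 7

5-7-7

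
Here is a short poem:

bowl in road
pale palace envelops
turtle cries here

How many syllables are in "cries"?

1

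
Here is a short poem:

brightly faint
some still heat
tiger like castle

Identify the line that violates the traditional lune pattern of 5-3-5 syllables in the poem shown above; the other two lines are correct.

Line 1

Line 1: brightly(2) + faint(1) = 3 (expected 5)
Line 2: some(1) + still(1) + heat(1) = 3 ✓
Line 3: tiger(2) + like(1) + castle(2) = 5 ✓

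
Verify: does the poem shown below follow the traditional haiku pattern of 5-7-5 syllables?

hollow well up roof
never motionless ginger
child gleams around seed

Line 1: "hollow well up roof": 2+1+1+1 = 5 ✓
Line 2: "never motionless ginger": 2+3+2 = 7 ✓
Line 3: "child gleams around seed": 1+1+2+1 = 5 ✓

Yes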